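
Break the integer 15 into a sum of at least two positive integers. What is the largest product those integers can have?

243

Let m[k] be the best product for length k (with at least one cut). For each first piece i, the rest contributes max(k−i, m[k−i]).
m[2] = 1×max(1,0) = 1×1 = 1
m[3] = 1×max(2,1) = 1×2 = 2
m[4] = 2×max(2,1) = 2×2 = 4
m[5] = 2×max(3,2) = 2×3 = 6
m[6] = 3×max(3,2) = 3×3 = 9
m[7] = 2×max(5,6) = 2×6 = 12
m[8] = 2×max(6,9) = 2×9 = 18
m[9] = 3×max(6,9) = 3×9 = 27
m[10] = 2×max(8,18) = 2×18 = 36
m[11] = 2×max(9,27) = 2×27 = 54
m[12] = 3×max(9,27) = 3×27 = 81
m[13] = 2×max(11,54) = 2×54 = 108
m[14] = 2×max(12,81) = 2×81 = 162
m[15] = 3×max(12,81) = 3×81 = 243
One optimal split: 3 + 3 + 3 + 3 + 3; product 3×3×3×3×3 = 243.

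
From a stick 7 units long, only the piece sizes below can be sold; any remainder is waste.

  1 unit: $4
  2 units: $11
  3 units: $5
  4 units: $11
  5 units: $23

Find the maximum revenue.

Consider every possible first cut. best[k] is the best of p[i]+best[k−i] over all sellable i≤k.
best[1] = 4
best[2] = 11
best[3] = 15  (first piece 1, then best[2]=11)
best[4] = 22  (first piece 2, then best[2]=11)
best[5] = 26  (first piece 1, then best[4]=22)
best[6] = 33  (first piece 2, then best[4]=22)
best[7] = 37  (first piece 1, then best[6]=33)
One optimal cutting: 2 + 2 + 2 + 1 → $37.

37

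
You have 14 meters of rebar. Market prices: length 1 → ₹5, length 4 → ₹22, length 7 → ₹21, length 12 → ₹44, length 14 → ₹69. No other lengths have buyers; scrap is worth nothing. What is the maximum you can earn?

Build r[k] bottom-up: r[k] = max over allowed piece i of (p[i] + r[k−i]).
r[1] = 5
r[2] = 10  (first piece 1, then r[1]=5)
r[3] = 15  (first piece 1, then r[2]=10)
r[4] = max(5+15, 22+0) = 22
r[5] = max(5+22, 22+5) = 27
r[6] = max(5+27, 22+10) = 32
r[7] = max(5+32, 22+15, 21+0) = 37
r[8] = max(5+37, 22+22, 21+5) = 44
r[9] = max(5+44, 22+27, 21+10) = 49
r[10] = max(5+49, 22+32, 21+15) = 54
r[11] = max(5+54, 22+37, 21+22) = 59
r[12] = max(5+59, 22+44, 21+27, 44+0) = 66
r[13] = max(5+66, 22+49, 21+32, 44+5) = 71
r[14] = max(5+71, 22+54, 21+37, 44+10, 69+0) = 76
One optimal cutting: 4 + 4 + 4 + 1 + 1 → ₹76.

76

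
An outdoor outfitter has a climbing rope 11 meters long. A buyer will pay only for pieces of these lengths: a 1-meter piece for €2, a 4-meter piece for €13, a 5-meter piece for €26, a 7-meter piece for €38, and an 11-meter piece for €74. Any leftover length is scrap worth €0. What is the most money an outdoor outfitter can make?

Let best[k] be the best obtainable value from length k. For each k, try every first piece i and keep the best of price[i] + best[k−i].
best[1] = 2
best[2] = 4  (first piece 1, then best[1]=2)
best[3] = 6  (first piece 1, then best[2]=4)
best[4] = 13
best[5] = 26
best[6] = 28  (first piece 1, then best[5]=26)
best[7] = 38
best[8] = 40  (first piece 1, then best[7]=38)
best[9] = 42  (first piece 1, then best[8]=40)
best[10] = 52  (first piece 5, then best[5]=26)
best[11] = 74
One optimal cutting: 11 → €74.

74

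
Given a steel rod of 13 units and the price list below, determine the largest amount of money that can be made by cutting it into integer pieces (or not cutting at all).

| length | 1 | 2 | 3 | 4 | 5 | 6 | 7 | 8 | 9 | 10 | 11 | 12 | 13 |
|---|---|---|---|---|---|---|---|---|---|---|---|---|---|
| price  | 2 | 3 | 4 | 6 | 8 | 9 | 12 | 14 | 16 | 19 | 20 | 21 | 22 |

Let r[k] be the best obtainable value from length k. For each k, try every first piece i and keep the best of price[i] + r[k−i].
r[1] = 2
r[2] = max(2+2, 3+0) = 4
r[3] = max(2+4, 3+2, 4+0) = 6
r[4] = max(2+6, 3+4, 4+2, 6+0) = 8
r[5] = max(2+8, 3+6, 4+4, 6+2, 8+0) = 10
r[6] = max(2+10, 3+8, 4+6, 6+4, 8+2, 9+0) = 12
r[7] = max(2+12, 3+10, 4+8, …, 9+2, 12+0) = 14
r[8] = max(2+14, 3+12, 4+10, …, 12+2, 14+0) = 16
r[9] = max(2+16, 3+14, 4+12, …, 14+2, 16+0) = 18
r[10] = max(2+18, 3+16, 4+14, …, 16+2, 19+0) = 20
r[11] = max(2+20, 3+18, 4+16, …, 19+2, 20+0) = 22
r[12] = max(2+22, 3+20, 4+18, …, 20+2, 21+0) = 24
r[13] = max(2+24, 3+22, 4+20, …, 21+2, 22+0) = 26
One optimal cutting: 1 + 1 + 1 + 1 + 1 + 1 + 1 + 1 + 1 + 1 + 1 + 1 + 1 → $2 + $2 + $2 + $2 + $2 + $2 + $2 + $2 + $2 + $2 + $2 + $2 + $2 = $26.

26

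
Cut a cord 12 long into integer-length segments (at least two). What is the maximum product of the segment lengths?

Fill g[k] for k=2..12: at each k try every first piece i and multiply by the better of (k−i) uncut or g[k−i].
g[2] = 1×max(1,0) = 1×1 = 1
g[3] = 1×max(2,1) = 1×2 = 2
g[4] = 2×max(2,1) = 2×2 = 4
g[5] = 2×max(3,2) = 2×3 = 6
g[6] = 3×max(3,2) = 3×3 = 9
g[7] = 2×max(5,6) = 2×6 = 12
g[8] = 2×max(6,9) = 2×9 = 18
g[9] = 3×max(6,9) = 3×9 = 27
g[10] = 2×max(8,18) = 2×18 = 36
g[11] = 2×max(9,27) = 2×27 = 54
g[12] = 3×max(9,27) = 3×27 = 81
One optimal split: 3 + 3 + 3 + 3; product 3×3×3×3 = 81.

81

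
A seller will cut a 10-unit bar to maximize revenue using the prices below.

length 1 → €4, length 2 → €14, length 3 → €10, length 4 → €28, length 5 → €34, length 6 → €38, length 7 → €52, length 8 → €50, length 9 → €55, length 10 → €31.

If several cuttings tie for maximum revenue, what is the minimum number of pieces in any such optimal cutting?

3

Let r[k] be the best obtainable value from length k. For each k, try every first piece i and keep the best of price[i] + r[k−i].
r[1] = 4
r[2] = max(4+4, 14+0) = 14
r[3] = max(4+14, 14+4, 10+0) = 18
r[4] = max(4+18, 14+14, 10+4, 28+0) = 28
r[5] = max(4+28, 14+18, 10+14, 28+4, 34+0) = 34
r[6] = max(4+34, 14+28, 10+18, 28+14, 34+4, 38+0) = 42
r[7] = max(4+42, 14+34, 10+28, …, 38+4, 52+0) = 52
r[8] = max(4+52, 14+42, 10+34, …, 52+4, 50+0) = 56
r[9] = max(4+56, 14+52, 10+42, …, 50+4, 55+0) = 66
r[10] = max(4+66, 14+56, 10+52, …, 55+4, 31+0) = 70
Maximum revenue is €70.
Now minimize piece count subject to staying optimal: for each k, pieces[k] = 1 + min over i with p[i]+r[k−i]=r[k] of pieces[k−i].
pieces[7] = 1
pieces[8] = 2
pieces[9] = 2
pieces[10] = 3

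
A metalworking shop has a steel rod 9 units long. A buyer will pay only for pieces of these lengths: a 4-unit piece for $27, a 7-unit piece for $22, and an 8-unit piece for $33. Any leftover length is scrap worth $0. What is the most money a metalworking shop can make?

Build best[k] bottom-up: best[k] = max over allowed piece i of (p[i] + best[k−i]).
best[1] = 0
best[2] = 0
best[3] = 0
best[4] = 27
best[5] = 27
best[6] = 27
best[7] = max(27+0, 22+0) = 27
best[8] = max(27+27, 22+0, 33+0) = 54
best[9] = max(27+27, 22+0, 33+0) = 54
One optimal cutting: pieces 4 + 4 with 1 unit of scrap → $54.

54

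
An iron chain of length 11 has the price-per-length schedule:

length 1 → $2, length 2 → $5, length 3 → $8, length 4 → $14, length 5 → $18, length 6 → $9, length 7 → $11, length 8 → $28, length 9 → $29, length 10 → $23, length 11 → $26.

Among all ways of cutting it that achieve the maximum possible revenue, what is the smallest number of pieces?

3

Build r[k] bottom-up: r[k] = max over allowed piece i of (p[i] + r[k−i]).
r[1] = 2
r[2] = 5
r[3] = 8
r[4] = 14
r[5] = 18
r[6] = 20  (first piece 1, then r[5]=18)
r[7] = 23  (first piece 2, then r[5]=18)
r[8] = 28  (first piece 4, then r[4]=14)
r[9] = 32  (first piece 4, then r[5]=18)
r[10] = 36  (first piece 5, then r[5]=18)
r[11] = 38  (first piece 1, then r[10]=36)
Maximum revenue is $38.
Now minimize piece count subject to staying optimal: for each k, pieces[k] = 1 + min over i with p[i]+r[k−i]=r[k] of pieces[k−i].
pieces[8] = 1
pieces[9] = 2
pieces[10] = 2
pieces[11] = 3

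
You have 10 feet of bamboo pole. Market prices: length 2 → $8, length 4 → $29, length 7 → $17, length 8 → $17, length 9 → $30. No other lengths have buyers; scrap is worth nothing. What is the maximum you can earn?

Let best[k] be the best obtainable value from length k. For each k, try every first piece i and keep the best of price[i] + best[k−i].
best[1] = 0
best[2] = 8
best[3] = 8
best[4] = 29
best[5] = 29
best[6] = 37  (first piece 2, then best[4]=29)
best[7] = 37
best[8] = 58  (first piece 4, then best[4]=29)
best[9] = 58
best[10] = 66  (first piece 2, then best[8]=58)
One optimal cutting: 4 + 4 + 2 → $66.

66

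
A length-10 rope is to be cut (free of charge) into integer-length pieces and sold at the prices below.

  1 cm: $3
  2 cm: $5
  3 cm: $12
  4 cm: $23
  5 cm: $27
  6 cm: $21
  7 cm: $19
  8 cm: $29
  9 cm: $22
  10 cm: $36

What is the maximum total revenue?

Build r[k] bottom-up: r[k] = max over allowed piece i of (p[i] + r[k−i]).
r[1] = 3
r[2] = 6  (first piece 1, then r[1]=3)
r[3] = 12
r[4] = 23
r[5] = 27
r[6] = 30  (first piece 1, then r[5]=27)
r[7] = 35  (first piece 3, then r[4]=23)
r[8] = 46  (first piece 4, then r[4]=23)
r[9] = 50  (first piece 4, then r[5]=27)
r[10] = 54  (first piece 5, then r[5]=27)
One optimal cutting: 5 + 5 → $27 + $27 = $54.

54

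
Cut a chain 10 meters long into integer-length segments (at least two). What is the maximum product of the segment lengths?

36

Let g[k] be the best product for length k (with at least one cut). For each first piece i, the rest contributes max(k−i, g[k−i]).
Small cases: g[2]=1, g[3]=2.
g[4] = max(1·3, 2·2, 3·1) = 4
g[5] = max(1·4, 2·3, 3·2, 4·1) = 6
g[6] = max(1·6, 2·4, 3·3, 4·2, 5·1) = 9
g[7] = max(1·9, 2·6, 3·4, 4·3, 5·2, 6·1) = 12
g[8] = max(1·12, 2·9, 3·6, …, 6·2, 7·1) = 18
g[9] = max(1·18, 2·12, 3·9, …, 7·2, 8·1) = 27
g[10] = max(1·27, 2·18, 3·12, …, 8·2, 9·1) = 36
One optimal split: 3 + 3 + 2 + 2; product 3·3·2·2 = 36.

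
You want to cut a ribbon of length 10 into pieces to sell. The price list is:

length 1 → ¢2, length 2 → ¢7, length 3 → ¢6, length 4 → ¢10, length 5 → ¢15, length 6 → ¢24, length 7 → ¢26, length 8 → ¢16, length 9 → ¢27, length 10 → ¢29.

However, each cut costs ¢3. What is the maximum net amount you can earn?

Consider every possible first cut. r[k] is the best of p[i]+r[k−i] over all sellable i≤k, charging 3 whenever i<k.
r[1] = 2
r[2] = 7
r[3] = 6  (first piece 1, then r[2]=7)
r[4] = 11  (first piece 2, then r[2]=7)
r[5] = 15
r[6] = 24
r[7] = 26
r[8] = 28  (first piece 2, then r[6]=24)
r[9] = 30  (first piece 2, then r[7]=26)
r[10] = 32  (first piece 2, then r[8]=28)
One optimal plan: pieces 6 + 2 + 2 (2 cuts) → ¢38 − ¢6 = ¢32.

32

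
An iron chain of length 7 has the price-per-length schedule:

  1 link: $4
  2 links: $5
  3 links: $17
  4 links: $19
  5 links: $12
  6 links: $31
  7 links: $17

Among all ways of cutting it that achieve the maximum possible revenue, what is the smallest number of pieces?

Build r[k] bottom-up: r[k] = max over allowed piece i of (p[i] + r[k−i]).
r[1] = 4
r[2] = 8  (first piece 1, then r[1]=4)
r[3] = 17
r[4] = 21  (first piece 1, then r[3]=17)
r[5] = 25  (first piece 1, then r[4]=21)
r[6] = 34  (first piece 3, then r[3]=17)
r[7] = 38  (first piece 1, then r[6]=34)
Maximum revenue is $38.
Now minimize piece count subject to staying optimal: for each k, pieces[k] = 1 + min over i with p[i]+r[k−i]=r[k] of pieces[k−i].
pieces[4] = 2
pieces[5] = 3
pieces[6] = 2
pieces[7] = 3

3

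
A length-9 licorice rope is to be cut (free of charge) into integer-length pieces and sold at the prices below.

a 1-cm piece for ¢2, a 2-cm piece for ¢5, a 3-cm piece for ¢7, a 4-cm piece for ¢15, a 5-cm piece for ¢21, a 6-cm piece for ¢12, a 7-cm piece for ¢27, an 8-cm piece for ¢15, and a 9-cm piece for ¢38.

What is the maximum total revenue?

Let r[k] be the best obtainable value from length k. For each k, try every first piece i and keep the best of price[i] + r[k−i].
r[1] = 2
r[2] = 5
r[3] = 7  (first piece 1, then r[2]=5)
r[4] = 15
r[5] = 21
r[6] = 23  (first piece 1, then r[5]=21)
r[7] = 27
r[8] = 30  (first piece 4, then r[4]=15)
r[9] = 38
Best is to sell the whole 9-cm piece uncut for ¢38.

38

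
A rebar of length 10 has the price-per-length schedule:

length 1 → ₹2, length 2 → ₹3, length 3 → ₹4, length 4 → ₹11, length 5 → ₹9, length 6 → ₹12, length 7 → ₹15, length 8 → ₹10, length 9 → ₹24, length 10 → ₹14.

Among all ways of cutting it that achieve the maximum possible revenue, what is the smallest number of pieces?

Consider every possible first cut. r[k] is the best of p[i]+r[k−i] over all sellable i≤k.
r[1] = 2
r[2] = 4  (first piece 1, then r[1]=2)
r[3] = 6  (first piece 1, then r[2]=4)
r[4] = 11
r[5] = 13  (first piece 1, then r[4]=11)
r[6] = 15  (first piece 1, then r[5]=13)
r[7] = 17  (first piece 1, then r[6]=15)
r[8] = 22  (first piece 4, then r[4]=11)
r[9] = 24  (first piece 1, then r[8]=22)
r[10] = 26  (first piece 1, then r[9]=24)
Maximum revenue is ₹26.
Now minimize piece count subject to staying optimal: for each k, pieces[k] = 1 + min over i with p[i]+r[k−i]=r[k] of pieces[k−i].
pieces[7] = 4
pieces[8] = 2
pieces[9] = 1
pieces[10] = 2

2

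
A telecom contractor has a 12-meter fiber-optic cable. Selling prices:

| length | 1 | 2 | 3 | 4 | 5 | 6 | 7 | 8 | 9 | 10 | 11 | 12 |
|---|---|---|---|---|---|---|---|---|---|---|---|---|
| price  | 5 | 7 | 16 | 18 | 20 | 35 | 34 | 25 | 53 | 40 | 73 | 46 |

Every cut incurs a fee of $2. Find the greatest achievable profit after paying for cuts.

76

Consider every possible first cut. net[k] is the best of p[i]+net[k−i] over all sellable i≤k, charging 2 whenever i<k.
net[1] = 5
net[2] = max(5+5-2, 7+0) = 8
net[3] = max(5+8-2, 7+5-2, 16+0) = 16
net[4] = max(5+16-2, 7+8-2, 16+5-2, 18+0) = 19
net[5] = max(5+19-2, 7+16-2, 16+8-2, 18+5-2, 20+0) = 22
net[6] = max(5+22-2, 7+19-2, 16+16-2, 18+8-2, 20+5-2, 35+0) = 35
net[7] = max(5+35-2, 7+22-2, 16+19-2, …, 35+5-2, 34+0) = 38
net[8] = max(5+38-2, 7+35-2, 16+22-2, …, 34+5-2, 25+0) = 41
net[9] = max(5+41-2, 7+38-2, 16+35-2, …, 25+5-2, 53+0) = 53
net[10] = max(5+53-2, 7+41-2, 16+38-2, …, 53+5-2, 40+0) = 56
net[11] = max(5+56-2, 7+53-2, 16+41-2, …, 40+5-2, 73+0) = 73
net[12] = max(5+73-2, 7+56-2, 16+53-2, …, 73+5-2, 46+0) = 76
One optimal plan: pieces 11 + 1 (1 cut) → $78 − $2 = $76.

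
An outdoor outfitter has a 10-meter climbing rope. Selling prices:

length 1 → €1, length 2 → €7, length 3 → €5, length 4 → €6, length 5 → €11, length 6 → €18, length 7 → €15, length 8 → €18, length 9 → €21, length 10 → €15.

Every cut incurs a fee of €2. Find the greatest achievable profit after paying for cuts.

28

Build net[k] bottom-up: net[k] = max over allowed piece i of (p[i] + net[k−i]) − 2 per cut.
net[1] = 1
net[2] = 7
net[3] = 6  (first piece 1, then net[2]=7)
net[4] = 12  (first piece 2, then net[2]=7)
net[5] = 11  (first piece 1, then net[4]=12)
net[6] = 18
net[7] = 17  (first piece 1, then net[6]=18)
net[8] = 23  (first piece 2, then net[6]=18)
net[9] = 22  (first piece 1, then net[8]=23)
net[10] = 28  (first piece 2, then net[8]=23)
One optimal plan: pieces 6 + 2 + 2 (2 cuts) → €32 − €4 = €28.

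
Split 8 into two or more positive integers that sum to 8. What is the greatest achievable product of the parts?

18

Fill f[k] for k=2..8: at each k try every first piece i and multiply by the better of (k−i) uncut or f[k−i].
f[2] = 1*max(1,0) = 1*1 = 1
f[3] = max(1*2, 2*1) = 2
f[4] = max(1*3, 2*2, 3*1) = 4
f[5] = max(1*4, 2*3, 3*2, 4*1) = 6
f[6] = max(1*6, 2*4, 3*3, 4*2, 5*1) = 9
f[7] = max(1*9, 2*6, 3*4, 4*3, 5*2, 6*1) = 12
f[8] = max(1*12, 2*9, 3*6, …, 6*2, 7*1) = 18
One optimal split: 3 + 3 + 2; product 3*3*2 = 18.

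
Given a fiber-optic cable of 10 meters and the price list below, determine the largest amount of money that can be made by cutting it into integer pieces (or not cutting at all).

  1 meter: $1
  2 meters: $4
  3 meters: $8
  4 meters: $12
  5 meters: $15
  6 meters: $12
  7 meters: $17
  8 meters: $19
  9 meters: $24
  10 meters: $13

Build r[k] bottom-up: r[k] = max over allowed piece i of (p[i] + r[k−i]).
r[1] = 1
r[2] = max(1+1, 4+0) = 4
r[3] = max(1+4, 4+1, 8+0) = 8
r[4] = max(1+8, 4+4, 8+1, 12+0) = 12
r[5] = max(1+12, 4+8, 8+4, 12+1, 15+0) = 15
r[6] = max(1+15, 4+12, 8+8, 12+4, 15+1, 12+0) = 16
r[7] = max(1+16, 4+15, 8+12, …, 12+1, 17+0) = 20
r[8] = max(1+20, 4+16, 8+15, …, 17+1, 19+0) = 24
r[9] = max(1+24, 4+20, 8+16, …, 19+1, 24+0) = 27
r[10] = max(1+27, 4+24, 8+20, …, 24+1, 13+0) = 30
One optimal cutting: 5 + 5 → $15 + $15 = $30.

30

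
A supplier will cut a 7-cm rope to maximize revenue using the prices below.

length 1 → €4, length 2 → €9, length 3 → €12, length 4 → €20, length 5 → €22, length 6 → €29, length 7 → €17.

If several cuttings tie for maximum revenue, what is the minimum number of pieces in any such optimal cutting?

Build r[k] bottom-up: r[k] = max over allowed piece i of (p[i] + r[k−i]).
r[1] = 4
r[2] = max(4+4, 9+0) = 9
r[3] = max(4+9, 9+4, 12+0) = 13
r[4] = max(4+13, 9+9, 12+4, 20+0) = 20
r[5] = max(4+20, 9+13, 12+9, 20+4, 22+0) = 24
r[6] = max(4+24, 9+20, 12+13, 20+9, 22+4, 29+0) = 29
r[7] = max(4+29, 9+24, 12+20, …, 29+4, 17+0) = 33
Maximum revenue is €33.
Now minimize piece count subject to staying optimal: for each k, pieces[k] = 1 + min over i with p[i]+r[k−i]=r[k] of pieces[k−i].
pieces[4] = 1
pieces[5] = 2
pieces[6] = 1
pieces[7] = 2

2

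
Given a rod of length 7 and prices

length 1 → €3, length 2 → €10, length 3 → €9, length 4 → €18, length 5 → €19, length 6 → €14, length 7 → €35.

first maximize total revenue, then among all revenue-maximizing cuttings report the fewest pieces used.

Build r[k] bottom-up: r[k] = max over allowed piece i of (p[i] + r[k−i]).
r[1] = 3
r[2] = 10
r[3] = 13  (first piece 1, then r[2]=10)
r[4] = 20  (first piece 2, then r[2]=10)
r[5] = 23  (first piece 1, then r[4]=20)
r[6] = 30  (first piece 2, then r[4]=20)
r[7] = 35
Maximum revenue is €35.
Now minimize piece count subject to staying optimal: for each k, pieces[k] = 1 + min over i with p[i]+r[k−i]=r[k] of pieces[k−i].
pieces[4] = 2
pieces[5] = 3
pieces[6] = 3
pieces[7] = 1

1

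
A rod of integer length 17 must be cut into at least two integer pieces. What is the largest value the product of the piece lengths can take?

486

Define f[k] = max over 1≤i<k of i · max(k−i, f[k−i]); the inner max lets the remainder stay uncut if that's better.
f[2] = 1·max(1,0) = 1·1 = 1
f[3] = max(1·2, 2·1) = 2
f[4] = max(1·3, 2·2, 3·1) = 4
f[5] = max(1·4, 2·3, 3·2, 4·1) = 6
f[6] = max(1·6, 2·4, 3·3, 4·2, 5·1) = 9
f[7] = max(1·9, 2·6, 3·4, 4·3, 5·2, 6·1) = 12
f[8] = max(1·12, 2·9, 3·6, …, 6·2, 7·1) = 18
f[9] = max(1·18, 2·12, 3·9, …, 7·2, 8·1) = 27
f[10] = max(1·27, 2·18, 3·12, …, 8·2, 9·1) = 36
f[11] = max(1·36, 2·27, 3·18, …, 9·2, 10·1) = 54
f[12] = max(1·54, 2·36, 3·27, …, 10·2, 11·1) = 81
f[13] = max(1·81, 2·54, 3·36, …, 11·2, 12·1) = 108
f[14] = max(1·108, 2·81, 3·54, …, 12·2, 13·1) = 162
f[15] = max(1·162, 2·108, 3·81, …, 13·2, 14·1) = 243
f[16] = max(1·243, 2·162, 3·108, …, 14·2, 15·1) = 324
f[17] = max(1·324, 2·243, 3·162, …, 15·2, 16·1) = 486
One optimal split: 3 + 3 + 3 + 3 + 3 + 2; product 3·3·3·3·3·2 = 486.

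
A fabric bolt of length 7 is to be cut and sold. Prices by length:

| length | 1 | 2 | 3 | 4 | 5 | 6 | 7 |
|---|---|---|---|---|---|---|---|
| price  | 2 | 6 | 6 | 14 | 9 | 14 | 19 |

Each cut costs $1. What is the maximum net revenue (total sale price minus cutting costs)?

20

Let net[k] be the best obtainable value from length k. For each k, try every first piece i and keep the best of price[i] + net[k−i] minus the 1 cut fee when i<k.
net[1] = 2
net[2] = 6
net[3] = 7  (first piece 1, then net[2]=6)
net[4] = 14
net[5] = 15  (first piece 1, then net[4]=14)
net[6] = 19  (first piece 2, then net[4]=14)
net[7] = 20  (first piece 1, then net[6]=19)
One optimal plan: pieces 4 + 2 + 1 (2 cuts) → $22 − $2 = $20.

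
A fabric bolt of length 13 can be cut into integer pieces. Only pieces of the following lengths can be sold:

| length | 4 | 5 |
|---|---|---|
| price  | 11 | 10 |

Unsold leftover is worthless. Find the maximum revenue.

Let r[k] be the best obtainable value from length k. For each k, try every first piece i and keep the best of price[i] + r[k−i].
r[1] = 0
r[2] = 0
r[3] = 0
r[4] = 11
r[5] = 11
r[6] = 11
r[7] = 11
r[8] = 22  (first piece 4, then r[4]=11)
r[9] = 22
r[10] = 22
r[11] = 22
r[12] = 33  (first piece 4, then r[8]=22)
r[13] = 33
One optimal cutting: pieces 4 + 4 + 4 with 1 yard of scrap → $33.

33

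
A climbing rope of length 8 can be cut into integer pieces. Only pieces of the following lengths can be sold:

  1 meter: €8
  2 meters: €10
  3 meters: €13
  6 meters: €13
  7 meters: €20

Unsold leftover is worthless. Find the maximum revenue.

64

Build r[k] bottom-up: r[k] = max over allowed piece i of (p[i] + r[k−i]).
r[1] = 8
r[2] = max(8+8, 10+0) = 16
r[3] = max(8+16, 10+8, 13+0) = 24
r[4] = max(8+24, 10+16, 13+8) = 32
r[5] = max(8+32, 10+24, 13+16) = 40
r[6] = max(8+40, 10+32, 13+24, 13+0) = 48
r[7] = max(8+48, 10+40, 13+32, 13+8, 20+0) = 56
r[8] = max(8+56, 10+48, 13+40, 13+16, 20+8) = 64
One optimal cutting: 1 + 1 + 1 + 1 + 1 + 1 + 1 + 1 → €64.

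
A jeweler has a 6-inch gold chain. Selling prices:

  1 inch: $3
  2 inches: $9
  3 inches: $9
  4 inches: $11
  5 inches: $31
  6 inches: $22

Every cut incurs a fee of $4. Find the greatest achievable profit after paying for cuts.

30

Consider every possible first cut. r[k] is the best of p[i]+r[k−i] over all sellable i≤k, charging 4 whenever i<k.
r[1] = 3
r[2] = 9
r[3] = 9
r[4] = 14  (first piece 2, then r[2]=9)
r[5] = 31
r[6] = 30  (first piece 1, then r[5]=31)
One optimal plan: pieces 5 + 1 (1 cut) → $34 − $4 = $30.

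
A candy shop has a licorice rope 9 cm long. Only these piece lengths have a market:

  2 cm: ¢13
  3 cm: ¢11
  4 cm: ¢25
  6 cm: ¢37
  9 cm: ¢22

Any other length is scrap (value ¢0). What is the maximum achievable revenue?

Build f[k] bottom-up: f[k] = max over allowed piece i of (p[i] + f[k−i]).
f[1] = 0
f[2] = 13
f[3] = 13
f[4] = 26  (first piece 2, then f[2]=13)
f[5] = 26
f[6] = 39  (first piece 2, then f[4]=26)
f[7] = 39
f[8] = 52  (first piece 2, then f[6]=39)
f[9] = 52
One optimal cutting: pieces 2 + 2 + 2 + 2 with 1 cm of scrap → ¢52.

52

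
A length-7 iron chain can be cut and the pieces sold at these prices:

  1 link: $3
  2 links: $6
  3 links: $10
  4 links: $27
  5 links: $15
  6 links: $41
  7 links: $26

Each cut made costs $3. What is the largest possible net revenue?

41

Consider every possible first cut. v[k] is the best of p[i]+v[k−i] over all sellable i≤k, charging 3 whenever i<k.
v[1] = 3
v[2] = max(3+3-3, 6+0) = 6
v[3] = max(3+6-3, 6+3-3, 10+0) = 10
v[4] = max(3+10-3, 6+6-3, 10+3-3, 27+0) = 27
v[5] = max(3+27-3, 6+10-3, 10+6-3, 27+3-3, 15+0) = 27
v[6] = max(3+27-3, 6+27-3, 10+10-3, 27+6-3, 15+3-3, 41+0) = 41
v[7] = max(3+41-3, 6+27-3, 10+27-3, …, 41+3-3, 26+0) = 41
One optimal plan: pieces 6 + 1 (1 cut) → $44 − $3 = $41.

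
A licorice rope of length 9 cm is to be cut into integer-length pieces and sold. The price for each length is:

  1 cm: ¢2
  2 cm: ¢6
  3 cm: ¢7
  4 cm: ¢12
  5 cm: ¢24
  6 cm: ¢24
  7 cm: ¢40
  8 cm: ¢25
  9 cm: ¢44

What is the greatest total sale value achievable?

Consider every possible first cut. R[k] is the best of p[i]+R[k−i] over all sellable i≤k.
R[1] = 2
R[2] = max(2+2, 6+0) = 6
R[3] = max(2+6, 6+2, 7+0) = 8
R[4] = max(2+8, 6+6, 7+2, 12+0) = 12
R[5] = max(2+12, 6+8, 7+6, 12+2, 24+0) = 24
R[6] = max(2+24, 6+12, 7+8, 12+6, 24+2, 24+0) = 26
R[7] = max(2+26, 6+24, 7+12, …, 24+2, 40+0) = 40
R[8] = max(2+40, 6+26, 7+24, …, 40+2, 25+0) = 42
R[9] = max(2+42, 6+40, 7+26, …, 25+2, 44+0) = 46
One optimal cutting: 7 + 2 → ¢40 + ¢6 = ¢46.

46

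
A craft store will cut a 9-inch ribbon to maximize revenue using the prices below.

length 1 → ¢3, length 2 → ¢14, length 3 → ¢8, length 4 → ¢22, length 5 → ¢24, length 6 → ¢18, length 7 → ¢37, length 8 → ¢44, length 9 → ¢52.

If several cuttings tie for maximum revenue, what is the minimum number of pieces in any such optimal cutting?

Build r[k] bottom-up: r[k] = max over allowed piece i of (p[i] + r[k−i]).
r[1] = 3
r[2] = 14
r[3] = 17  (first piece 1, then r[2]=14)
r[4] = 28  (first piece 2, then r[2]=14)
r[5] = 31  (first piece 1, then r[4]=28)
r[6] = 42  (first piece 2, then r[4]=28)
r[7] = 45  (first piece 1, then r[6]=42)
r[8] = 56  (first piece 2, then r[6]=42)
r[9] = 59  (first piece 1, then r[8]=56)
Maximum revenue is ¢59.
Now minimize piece count subject to staying optimal: for each k, pieces[k] = 1 + min over i with p[i]+r[k−i]=r[k] of pieces[k−i].
pieces[6] = 3
pieces[7] = 4
pieces[8] = 4
pieces[9] = 5

5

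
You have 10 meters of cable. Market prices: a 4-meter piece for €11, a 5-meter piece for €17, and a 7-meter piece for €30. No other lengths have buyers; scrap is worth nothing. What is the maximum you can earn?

34

Let r[k] be the best obtainable value from length k. For each k, try every first piece i and keep the best of price[i] + r[k−i].
r[1] = 0
r[2] = 0
r[3] = 0
r[4] = 11
r[5] = max(11+0, 17+0) = 17
r[6] = max(11+0, 17+0) = 17
r[7] = max(11+0, 17+0, 30+0) = 30
r[8] = max(11+11, 17+0, 30+0) = 30
r[9] = max(11+17, 17+11, 30+0) = 30
r[10] = max(11+17, 17+17, 30+0) = 34
One optimal cutting: 5 + 5 → €34.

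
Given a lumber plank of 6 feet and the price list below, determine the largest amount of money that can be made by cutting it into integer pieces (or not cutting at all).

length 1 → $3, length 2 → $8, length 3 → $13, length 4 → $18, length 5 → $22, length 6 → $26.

Consider every possible first cut. v[k] is the best of p[i]+v[k−i] over all sellable i≤k.
v[1] = 3
v[2] = 8
v[3] = 13
v[4] = 18
v[5] = 22
v[6] = 26  (first piece 2, then v[4]=18)
One optimal cutting: 4 + 2 → $18 + $8 = $26.

26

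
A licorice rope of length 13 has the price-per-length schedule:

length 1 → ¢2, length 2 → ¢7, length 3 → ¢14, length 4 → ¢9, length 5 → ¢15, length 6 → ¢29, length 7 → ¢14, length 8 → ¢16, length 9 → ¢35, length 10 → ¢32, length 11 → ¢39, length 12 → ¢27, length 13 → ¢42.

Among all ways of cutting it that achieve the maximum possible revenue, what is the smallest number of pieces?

Let r[k] be the best obtainable value from length k. For each k, try every first piece i and keep the best of price[i] + r[k−i].
r[1] = 2
r[2] = 7
r[3] = 14
r[4] = 16  (first piece 1, then r[3]=14)
r[5] = 21  (first piece 2, then r[3]=14)
r[6] = 29
r[7] = 31  (first piece 1, then r[6]=29)
r[8] = 36  (first piece 2, then r[6]=29)
r[9] = 43  (first piece 3, then r[6]=29)
r[10] = 45  (first piece 1, then r[9]=43)
r[11] = 50  (first piece 2, then r[9]=43)
r[12] = 58  (first piece 6, then r[6]=29)
r[13] = 60  (first piece 1, then r[12]=58)
Maximum revenue is ¢60.
Now minimize piece count subject to staying optimal: for each k, pieces[k] = 1 + min over i with p[i]+r[k−i]=r[k] of pieces[k−i].
pieces[10] = 3
pieces[11] = 3
pieces[12] = 2
pieces[13] = 3

3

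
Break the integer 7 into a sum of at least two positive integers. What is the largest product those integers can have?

Fill P[k] for k=2..7: at each k try every first piece i and multiply by the better of (k−i) uncut or P[k−i].
P[2] = 1×max(1,0) = 1×1 = 1
P[3] = 1×max(2,1) = 1×2 = 2
P[4] = 2×max(2,1) = 2×2 = 4
P[5] = 2×max(3,2) = 2×3 = 6
P[6] = 3×max(3,2) = 3×3 = 9
P[7] = 2×max(5,6) = 2×6 = 12
One optimal split: 3 + 2 + 2; product 3×2×2 = 12.

12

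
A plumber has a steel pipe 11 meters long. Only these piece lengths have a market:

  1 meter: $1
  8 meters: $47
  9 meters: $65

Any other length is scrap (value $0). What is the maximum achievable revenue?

Build r[k] bottom-up: r[k] = max over allowed piece i of (p[i] + r[k−i]).
r[1] = 1
r[2] = 2  (first piece 1, then r[1]=1)
r[3] = 3  (first piece 1, then r[2]=2)
r[4] = 4  (first piece 1, then r[3]=3)
r[5] = 5  (first piece 1, then r[4]=4)
r[6] = 6  (first piece 1, then r[5]=5)
r[7] = 7  (first piece 1, then r[6]=6)
r[8] = max(1+7, 47+0) = 47
r[9] = max(1+47, 47+1, 65+0) = 65
r[10] = max(1+65, 47+2, 65+1) = 66
r[11] = max(1+66, 47+3, 65+2) = 67
One optimal cutting: 9 + 1 + 1 → $67.

67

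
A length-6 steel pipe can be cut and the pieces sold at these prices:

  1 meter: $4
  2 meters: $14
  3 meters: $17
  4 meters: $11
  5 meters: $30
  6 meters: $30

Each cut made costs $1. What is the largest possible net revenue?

Consider every possible first cut. r[k] is the best of p[i]+r[k−i] over all sellable i≤k, charging 1 whenever i<k.
r[1] = 4
r[2] = max(4+4-1, 14+0) = 14
r[3] = max(4+14-1, 14+4-1, 17+0) = 17
r[4] = max(4+17-1, 14+14-1, 17+4-1, 11+0) = 27
r[5] = max(4+27-1, 14+17-1, 17+14-1, 11+4-1, 30+0) = 30
r[6] = max(4+30-1, 14+27-1, 17+17-1, 11+14-1, 30+4-1, 30+0) = 40
One optimal plan: pieces 2 + 2 + 2 (2 cuts) → $42 − $2 = $40.

40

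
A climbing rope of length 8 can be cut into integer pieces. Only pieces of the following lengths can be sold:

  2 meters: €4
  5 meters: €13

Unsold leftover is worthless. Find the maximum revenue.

17

Build r[k] bottom-up: r[k] = max over allowed piece i of (p[i] + r[k−i]).
r[1] = 0
r[2] = 4
r[3] = 4
r[4] = 8  (first piece 2, then r[2]=4)
r[5] = max(4+4, 13+0) = 13
r[6] = max(4+8, 13+0) = 13
r[7] = max(4+13, 13+4) = 17
r[8] = max(4+13, 13+4) = 17
One optimal cutting: pieces 5 + 2 with 1 meter of scrap → €17.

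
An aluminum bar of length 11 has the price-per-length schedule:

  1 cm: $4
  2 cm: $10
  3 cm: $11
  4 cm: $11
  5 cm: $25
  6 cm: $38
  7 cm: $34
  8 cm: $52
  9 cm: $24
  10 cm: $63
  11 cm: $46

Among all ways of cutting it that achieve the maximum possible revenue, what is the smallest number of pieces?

2

Let r[k] be the best obtainable value from length k. For each k, try every first piece i and keep the best of price[i] + r[k−i].
r[1] = 4
r[2] = 10
r[3] = 14  (first piece 1, then r[2]=10)
r[4] = 20  (first piece 2, then r[2]=10)
r[5] = 25
r[6] = 38
r[7] = 42  (first piece 1, then r[6]=38)
r[8] = 52
r[9] = 56  (first piece 1, then r[8]=52)
r[10] = 63
r[11] = 67  (first piece 1, then r[10]=63)
Maximum revenue is $67.
Now minimize piece count subject to staying optimal: for each k, pieces[k] = 1 + min over i with p[i]+r[k−i]=r[k] of pieces[k−i].
pieces[8] = 1
pieces[9] = 2
pieces[10] = 1
pieces[11] = 2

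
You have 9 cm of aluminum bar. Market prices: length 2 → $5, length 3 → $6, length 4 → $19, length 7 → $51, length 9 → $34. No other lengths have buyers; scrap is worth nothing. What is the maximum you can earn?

Build r[k] bottom-up: r[k] = max over allowed piece i of (p[i] + r[k−i]).
r[1] = 0
r[2] = 5
r[3] = 6
r[4] = 19
r[5] = 19
r[6] = 24  (first piece 2, then r[4]=19)
r[7] = 51
r[8] = 51
r[9] = 56  (first piece 2, then r[7]=51)
One optimal cutting: 7 + 2 → $56.

56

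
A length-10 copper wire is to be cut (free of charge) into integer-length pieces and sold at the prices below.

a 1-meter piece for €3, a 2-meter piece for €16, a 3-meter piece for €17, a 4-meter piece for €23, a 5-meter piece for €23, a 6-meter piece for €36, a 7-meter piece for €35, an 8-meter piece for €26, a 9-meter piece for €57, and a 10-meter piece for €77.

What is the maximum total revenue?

Build r[k] bottom-up: r[k] = max over allowed piece i of (p[i] + r[k−i]).
r[1] = 3
r[2] = max(3+3, 16+0) = 16
r[3] = max(3+16, 16+3, 17+0) = 19
r[4] = max(3+19, 16+16, 17+3, 23+0) = 32
r[5] = max(3+32, 16+19, 17+16, 23+3, 23+0) = 35
r[6] = max(3+35, 16+32, 17+19, 23+16, 23+3, 36+0) = 48
r[7] = max(3+48, 16+35, 17+32, …, 36+3, 35+0) = 51
r[8] = max(3+51, 16+48, 17+35, …, 35+3, 26+0) = 64
r[9] = max(3+64, 16+51, 17+48, …, 26+3, 57+0) = 67
r[10] = max(3+67, 16+64, 17+51, …, 57+3, 77+0) = 80
One optimal cutting: 2 + 2 + 2 + 2 + 2 → €16 + €16 + €16 + €16 + €16 = €80.

80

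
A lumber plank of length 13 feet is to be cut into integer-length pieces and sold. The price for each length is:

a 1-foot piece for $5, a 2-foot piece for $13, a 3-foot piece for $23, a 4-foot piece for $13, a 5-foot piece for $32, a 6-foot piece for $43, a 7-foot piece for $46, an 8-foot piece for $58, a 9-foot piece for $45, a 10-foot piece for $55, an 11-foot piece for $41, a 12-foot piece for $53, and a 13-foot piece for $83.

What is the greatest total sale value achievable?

Consider every possible first cut. R[k] is the best of p[i]+R[k−i] over all sellable i≤k.
R[1] = 5
R[2] = 13
R[3] = 23
R[4] = 28  (first piece 1, then R[3]=23)
R[5] = 36  (first piece 2, then R[3]=23)
R[6] = 46  (first piece 3, then R[3]=23)
R[7] = 51  (first piece 1, then R[6]=46)
R[8] = 59  (first piece 2, then R[6]=46)
R[9] = 69  (first piece 3, then R[6]=46)
R[10] = 74  (first piece 1, then R[9]=69)
R[11] = 82  (first piece 2, then R[9]=69)
R[12] = 92  (first piece 3, then R[9]=69)
R[13] = 97  (first piece 1, then R[12]=92)
One optimal cutting: 3 + 3 + 3 + 3 + 1 → $23 + $23 + $23 + $23 + $5 = $97.

97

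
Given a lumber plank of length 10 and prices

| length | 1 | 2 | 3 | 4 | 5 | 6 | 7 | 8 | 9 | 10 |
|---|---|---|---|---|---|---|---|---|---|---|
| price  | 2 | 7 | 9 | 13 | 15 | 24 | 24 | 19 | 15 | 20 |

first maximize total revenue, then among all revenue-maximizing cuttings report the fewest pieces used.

3

Build r[k] bottom-up: r[k] = max over allowed piece i of (p[i] + r[k−i]).
r[1] = 2
r[2] = 7
r[3] = 9  (first piece 1, then r[2]=7)
r[4] = 14  (first piece 2, then r[2]=7)
r[5] = 16  (first piece 1, then r[4]=14)
r[6] = 24
r[7] = 26  (first piece 1, then r[6]=24)
r[8] = 31  (first piece 2, then r[6]=24)
r[9] = 33  (first piece 1, then r[8]=31)
r[10] = 38  (first piece 2, then r[8]=31)
Maximum revenue is $38.
Now minimize piece count subject to staying optimal: for each k, pieces[k] = 1 + min over i with p[i]+r[k−i]=r[k] of pieces[k−i].
pieces[7] = 2
pieces[8] = 2
pieces[9] = 2
pieces[10] = 3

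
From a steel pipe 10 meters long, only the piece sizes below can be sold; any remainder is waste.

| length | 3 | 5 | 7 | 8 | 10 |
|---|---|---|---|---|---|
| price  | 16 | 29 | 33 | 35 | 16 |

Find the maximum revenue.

58

Consider every possible first cut. best[k] is the best of p[i]+best[k−i] over all sellable i≤k.
best[1] = 0
best[2] = 0
best[3] = 16
best[4] = 16
best[5] = 29
best[6] = 32  (first piece 3, then best[3]=16)
best[7] = 33
best[8] = 45  (first piece 3, then best[5]=29)
best[9] = 48  (first piece 3, then best[6]=32)
best[10] = 58  (first piece 5, then best[5]=29)
One optimal cutting: 5 + 5 → $58.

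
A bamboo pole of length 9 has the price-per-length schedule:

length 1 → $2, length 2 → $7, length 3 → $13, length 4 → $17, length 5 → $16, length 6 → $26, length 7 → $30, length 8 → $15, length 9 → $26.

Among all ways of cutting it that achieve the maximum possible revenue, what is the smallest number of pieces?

Consider every possible first cut. r[k] is the best of p[i]+r[k−i] over all sellable i≤k.
r[1] = 2
r[2] = max(2+2, 7+0) = 7
r[3] = max(2+7, 7+2, 13+0) = 13
r[4] = max(2+13, 7+7, 13+2, 17+0) = 17
r[5] = max(2+17, 7+13, 13+7, 17+2, 16+0) = 20
r[6] = max(2+20, 7+17, 13+13, 17+7, 16+2, 26+0) = 26
r[7] = max(2+26, 7+20, 13+17, …, 26+2, 30+0) = 30
r[8] = max(2+30, 7+26, 13+20, …, 30+2, 15+0) = 34
r[9] = max(2+34, 7+30, 13+26, …, 15+2, 26+0) = 39
Maximum revenue is $39.
Now minimize piece count subject to staying optimal: for each k, pieces[k] = 1 + min over i with p[i]+r[k−i]=r[k] of pieces[k−i].
pieces[6] = 1
pieces[7] = 1
pieces[8] = 2
pieces[9] = 2

2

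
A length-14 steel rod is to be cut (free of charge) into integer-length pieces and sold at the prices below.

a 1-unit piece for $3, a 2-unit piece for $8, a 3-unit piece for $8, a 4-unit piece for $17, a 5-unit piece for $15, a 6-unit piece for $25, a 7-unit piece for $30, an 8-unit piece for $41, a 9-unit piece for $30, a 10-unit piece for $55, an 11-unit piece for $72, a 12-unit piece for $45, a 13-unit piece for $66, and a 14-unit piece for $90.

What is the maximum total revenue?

Consider every possible first cut. R[k] is the best of p[i]+R[k−i] over all sellable i≤k.
R[1] = 3
R[2] = max(3+3, 8+0) = 8
R[3] = max(3+8, 8+3, 8+0) = 11
R[4] = max(3+11, 8+8, 8+3, 17+0) = 17
R[5] = max(3+17, 8+11, 8+8, 17+3, 15+0) = 20
R[6] = max(3+20, 8+17, 8+11, 17+8, 15+3, 25+0) = 25
R[7] = max(3+25, 8+20, 8+17, …, 25+3, 30+0) = 30
R[8] = max(3+30, 8+25, 8+20, …, 30+3, 41+0) = 41
R[9] = max(3+41, 8+30, 8+25, …, 41+3, 30+0) = 44
R[10] = max(3+44, 8+41, 8+30, …, 30+3, 55+0) = 55
R[11] = max(3+55, 8+44, 8+41, …, 55+3, 72+0) = 72
R[12] = max(3+72, 8+55, 8+44, …, 72+3, 45+0) = 75
R[13] = max(3+75, 8+72, 8+55, …, 45+3, 66+0) = 80
R[14] = max(3+80, 8+75, 8+72, …, 66+3, 90+0) = 90
Best is to sell the whole 14-unit piece uncut for $90.

90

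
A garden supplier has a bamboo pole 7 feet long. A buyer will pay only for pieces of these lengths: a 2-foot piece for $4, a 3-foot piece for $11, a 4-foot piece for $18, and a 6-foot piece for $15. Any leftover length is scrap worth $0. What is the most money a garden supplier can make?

29

Build f[k] bottom-up: f[k] = max over allowed piece i of (p[i] + f[k−i]).
f[1] = 0
f[2] = 4
f[3] = max(4+0, 11+0) = 11
f[4] = max(4+4, 11+0, 18+0) = 18
f[5] = max(4+11, 11+4, 18+0) = 18
f[6] = max(4+18, 11+11, 18+4, 15+0) = 22
f[7] = max(4+18, 11+18, 18+11, 15+0) = 29
One optimal cutting: 4 + 3 → $29.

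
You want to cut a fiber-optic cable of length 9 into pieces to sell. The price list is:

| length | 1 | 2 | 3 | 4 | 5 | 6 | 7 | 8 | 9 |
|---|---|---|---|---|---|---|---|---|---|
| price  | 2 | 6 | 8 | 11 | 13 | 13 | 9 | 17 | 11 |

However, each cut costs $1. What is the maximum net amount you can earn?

23

Consider every possible first cut. net[k] is the best of p[i]+net[k−i] over all sellable i≤k, charging 1 whenever i<k.
net[1] = 2
net[2] = max(2+2-1, 6+0) = 6
net[3] = max(2+6-1, 6+2-1, 8+0) = 8
net[4] = max(2+8-1, 6+6-1, 8+2-1, 11+0) = 11
net[5] = max(2+11-1, 6+8-1, 8+6-1, 11+2-1, 13+0) = 13
net[6] = max(2+13-1, 6+11-1, 8+8-1, 11+6-1, 13+2-1, 13+0) = 16
net[7] = max(2+16-1, 6+13-1, 8+11-1, …, 13+2-1, 9+0) = 18
net[8] = max(2+18-1, 6+16-1, 8+13-1, …, 9+2-1, 17+0) = 21
net[9] = max(2+21-1, 6+18-1, 8+16-1, …, 17+2-1, 11+0) = 23
One optimal plan: pieces 3 + 2 + 2 + 2 (3 cuts) → $26 − $3 = $23.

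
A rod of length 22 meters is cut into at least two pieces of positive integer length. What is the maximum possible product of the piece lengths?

Fill m[k] for k=2..22: at each k try every first piece i and multiply by the better of (k−i) uncut or m[k−i].
m[2] = 1*max(1,0) = 1*1 = 1
m[3] = max(1*2, 2*1) = 2
m[4] = max(1*3, 2*2, 3*1) = 4
m[5] = max(1*4, 2*3, 3*2, 4*1) = 6
m[6] = max(1*6, 2*4, 3*3, 4*2, 5*1) = 9
m[7] = max(1*9, 2*6, 3*4, 4*3, 5*2, 6*1) = 12
m[8] = max(1*12, 2*9, 3*6, …, 6*2, 7*1) = 18
m[9] = max(1*18, 2*12, 3*9, …, 7*2, 8*1) = 27
m[10] = max(1*27, 2*18, 3*12, …, 8*2, 9*1) = 36
m[11] = max(1*36, 2*27, 3*18, …, 9*2, 10*1) = 54
m[12] = max(1*54, 2*36, 3*27, …, 10*2, 11*1) = 81
m[13] = max(1*81, 2*54, 3*36, …, 11*2, 12*1) = 108
m[14] = max(1*108, 2*81, 3*54, …, 12*2, 13*1) = 162
m[15] = max(1*162, 2*108, 3*81, …, 13*2, 14*1) = 243
m[16] = max(1*243, 2*162, 3*108, …, 14*2, 15*1) = 324
m[17] = max(1*324, 2*243, 3*162, …, 15*2, 16*1) = 486
m[18] = max(1*486, 2*324, 3*243, …, 16*2, 17*1) = 729
m[19] = max(1*729, 2*486, 3*324, …, 17*2, 18*1) = 972
m[20] = max(1*972, 2*729, 3*486, …, 18*2, 19*1) = 1458
m[21] = max(1*1458, 2*972, 3*729, …, 19*2, 20*1) = 2187
m[22] = max(1*2187, 2*1458, 3*972, …, 20*2, 21*1) = 2916
One optimal split: 3 + 3 + 3 + 3 + 3 + 3 + 2 + 2; product 3*3*3*3*3*3*2*2 = 2916.

2916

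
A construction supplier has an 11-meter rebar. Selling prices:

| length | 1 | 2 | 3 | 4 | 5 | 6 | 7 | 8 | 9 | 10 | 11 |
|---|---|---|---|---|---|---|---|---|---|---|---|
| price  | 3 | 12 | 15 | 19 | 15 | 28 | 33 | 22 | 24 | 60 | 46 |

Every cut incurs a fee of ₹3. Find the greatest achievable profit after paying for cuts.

60

Let net[k] be the best obtainable value from length k. For each k, try every first piece i and keep the best of price[i] + net[k−i] minus the 3 cut fee when i<k.
net[1] = 3
net[2] = max(3+3-3, 12+0) = 12
net[3] = max(3+12-3, 12+3-3, 15+0) = 15
net[4] = max(3+15-3, 12+12-3, 15+3-3, 19+0) = 21
net[5] = max(3+21-3, 12+15-3, 15+12-3, 19+3-3, 15+0) = 24
net[6] = max(3+24-3, 12+21-3, 15+15-3, 19+12-3, 15+3-3, 28+0) = 30
net[7] = max(3+30-3, 12+24-3, 15+21-3, …, 28+3-3, 33+0) = 33
net[8] = max(3+33-3, 12+30-3, 15+24-3, …, 33+3-3, 22+0) = 39
net[9] = max(3+39-3, 12+33-3, 15+30-3, …, 22+3-3, 24+0) = 42
net[10] = max(3+42-3, 12+39-3, 15+33-3, …, 24+3-3, 60+0) = 60
net[11] = max(3+60-3, 12+42-3, 15+39-3, …, 60+3-3, 46+0) = 60
One optimal plan: pieces 10 + 1 (1 cut) → ₹63 − ₹3 = ₹60.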